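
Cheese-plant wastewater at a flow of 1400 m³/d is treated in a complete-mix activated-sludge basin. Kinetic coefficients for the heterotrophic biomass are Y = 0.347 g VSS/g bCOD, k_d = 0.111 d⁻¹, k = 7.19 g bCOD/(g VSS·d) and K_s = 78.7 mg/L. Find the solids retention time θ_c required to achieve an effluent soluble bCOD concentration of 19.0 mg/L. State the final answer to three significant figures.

θ_c ≈ 2.67 d

At the target effluent, Y k S/(K_s+S) = 0.347×7.19×19.0/97.70 = 0.4852 d⁻¹.
Then 1/θ_c = μ − k_d = 0.4852 − 0.111 = 0.3742 d⁻¹, giving θ_c = 2.672 d.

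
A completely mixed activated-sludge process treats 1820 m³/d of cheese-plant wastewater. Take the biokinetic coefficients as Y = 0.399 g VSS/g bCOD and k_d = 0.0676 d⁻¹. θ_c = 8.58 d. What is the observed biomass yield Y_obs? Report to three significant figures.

Y_obs ≈ 0.253 g VSS/g bCOD

Y_obs = Y / (1 + k_d θ_c) = 0.399 / (1 + 0.0676 × 8.58) = 0.399 / 1.580 = 0.2525.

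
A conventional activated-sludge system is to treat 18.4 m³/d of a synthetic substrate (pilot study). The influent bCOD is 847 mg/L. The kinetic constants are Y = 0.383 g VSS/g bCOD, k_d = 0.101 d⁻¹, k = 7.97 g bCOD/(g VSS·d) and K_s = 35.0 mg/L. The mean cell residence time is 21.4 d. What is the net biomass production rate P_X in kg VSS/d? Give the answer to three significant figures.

P_X ≈ 1.88 kg VSS/d

From the Monod/SRT balance for a CMAS, S = K_s·(1+k_d θ_c)/[θ_c·(Y k − k_d) − 1] = 35.0 × (1 + 0.101 × 21.4) / [21.4 × (0.383 × 7.97 − 0.101) − 1] = 110.6 / 62.16 = 1.780 mg/L.
Observed yield with endogenous decay: Y_obs = Y / (1 + k_d·θ_c) = 0.383 / (1 + 0.101 × 21.4) = 0.383 / 3.161 = 0.1211 g VSS/g bCOD.
Mass of bCOD removed per day: Q(S₀ − S) = 18.4 × 845.2 g/m³ = 15.55 kg/d.
Net biomass production P_X = Y_obs × Q·(S₀ − S) = 0.1211 × 15.55 = 1.884 kg VSS/d.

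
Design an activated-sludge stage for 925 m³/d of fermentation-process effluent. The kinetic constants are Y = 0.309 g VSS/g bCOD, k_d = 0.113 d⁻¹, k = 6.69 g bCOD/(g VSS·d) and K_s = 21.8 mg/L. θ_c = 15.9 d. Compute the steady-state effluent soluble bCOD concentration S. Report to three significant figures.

For a completely mixed reactor with recycle the Lawrence–McCarty relation gives S = K_s·(1 + k_d·θ_c) / [θ_c·(Y·k − k_d) − 1] = 21.8 × (1 + 0.113 × 15.9) / [15.9 × (0.309 × 6.69 − 0.113) − 1] = 60.97 / 30.07 = 2.027 mg/L.

S ≈ 2.03 mg/L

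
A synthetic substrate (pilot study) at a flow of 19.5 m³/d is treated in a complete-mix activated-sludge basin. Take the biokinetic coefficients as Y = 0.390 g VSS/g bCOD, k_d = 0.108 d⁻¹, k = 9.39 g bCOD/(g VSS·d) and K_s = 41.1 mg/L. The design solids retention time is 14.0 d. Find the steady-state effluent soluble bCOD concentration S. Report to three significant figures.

S ≈ 2.12 mg/L

From the Monod/SRT balance for a CMAS, S = K_s·(1+k_d θ_c)/[θ_c·(Y k − k_d) − 1] = 41.1 × (1 + 0.108 × 14.0) / [14.0 × (0.390 × 9.39 − 0.108) − 1] = 103.2 / 48.76 = 2.117 mg/L.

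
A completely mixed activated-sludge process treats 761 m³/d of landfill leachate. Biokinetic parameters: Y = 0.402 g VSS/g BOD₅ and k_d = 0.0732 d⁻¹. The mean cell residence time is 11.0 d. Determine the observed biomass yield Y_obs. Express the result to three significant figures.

Y_obs ≈ 0.223 g VSS/g BOD₅

Observed yield with endogenous decay: Y_obs = Y / (1 + k_d·θ_c) = 0.402 / (1 + 0.0732 × 11.0) = 0.402 / 1.805 = 0.2227 g VSS/g BOD₅.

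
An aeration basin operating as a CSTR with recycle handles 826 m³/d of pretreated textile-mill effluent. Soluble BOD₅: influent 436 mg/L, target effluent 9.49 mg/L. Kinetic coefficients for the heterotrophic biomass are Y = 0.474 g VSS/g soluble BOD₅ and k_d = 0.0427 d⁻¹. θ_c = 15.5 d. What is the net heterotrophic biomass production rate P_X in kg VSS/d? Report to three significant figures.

P_X ≈ 100 kg VSS/d

The observed yield is Y_obs = Y/(1 + k_d·θ_c) = 0.474 / (1 + 0.0427 × 15.5) = 0.474 / 1.662 = 0.2852 g VSS per g soluble BOD₅ removed.
Mass of soluble BOD₅ removed per day: Q(S₀ − S) = 826 × 426.5 g/m³ = 352.3 kg/d.
Net biomass production P_X = Y_obs × Q·(S₀ − S) = 0.2852 × 352.3 = 100.5 kg VSS/d.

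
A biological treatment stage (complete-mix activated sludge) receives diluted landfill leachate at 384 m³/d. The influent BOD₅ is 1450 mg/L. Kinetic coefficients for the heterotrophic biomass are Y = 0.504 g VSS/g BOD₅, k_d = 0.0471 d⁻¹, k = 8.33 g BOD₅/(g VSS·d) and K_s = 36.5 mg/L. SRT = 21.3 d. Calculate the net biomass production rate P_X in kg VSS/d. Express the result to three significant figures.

Effluent substrate depends only on kinetics and SRT: S = K_s(1 + k_d θ_c) / [θ_c(Yk − k_d) − 1] = 36.5 × (1 + 0.0471 × 21.3) / [21.3 × (0.504 × 8.33 − 0.0471) − 1] = 73.12 / 87.42 = 0.8364 mg/L.
Correct the yield for decay: Y_obs = Y/(1 + k_d θ_c) = 0.504 / (1 + 0.0471 × 21.3) = 0.504 / 2.003 = 0.2516.
ΔS = 1450 − 0.836 = 1449 mg/L, so the substrate removal rate is 384 × 1449/1000 = 556.5 kg BOD₅/d.
Biomass produced: P_X = Y_obs·Q·ΔS = 0.2516 × 556.5 ≈ 140.0 kg VSS/d.

P_X ≈ 140 kg VSS/d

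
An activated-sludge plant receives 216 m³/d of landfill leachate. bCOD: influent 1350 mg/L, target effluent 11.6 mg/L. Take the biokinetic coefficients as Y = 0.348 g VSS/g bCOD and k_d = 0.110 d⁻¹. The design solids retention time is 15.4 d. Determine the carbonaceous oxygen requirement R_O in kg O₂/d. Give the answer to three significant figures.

The observed yield is Y_obs = Y/(1 + k_d·θ_c) = 0.348 / (1 + 0.110 × 15.4) = 0.348 / 2.694 = 0.1292 g VSS per g bCOD removed.
ΔS = 1350 − 11.6 = 1338 mg/L, so the substrate removal rate is 216 × 1338/1000 = 289.1 kg bCOD/d.
Biomass synthesised: P_X = Y_obs × 289.1 = 37.34 kg VSS/d.
R_O = Q·ΔS − 1.42 P_X = 289.1 − 53.03 = 236.1 kg O₂/d.

R_O ≈ 236 kg O₂/d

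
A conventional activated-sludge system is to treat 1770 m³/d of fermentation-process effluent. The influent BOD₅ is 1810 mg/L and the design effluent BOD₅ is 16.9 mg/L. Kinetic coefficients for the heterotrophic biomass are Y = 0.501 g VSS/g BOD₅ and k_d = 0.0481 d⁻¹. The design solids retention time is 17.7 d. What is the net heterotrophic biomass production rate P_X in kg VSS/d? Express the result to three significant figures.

Correct the yield for decay: Y_obs = Y/(1 + k_d θ_c) = 0.501 / (1 + 0.0481 × 17.7) = 0.501 / 1.851 = 0.2706.
Substrate removed = Q·(S₀ − S) = 1770 m³/d × (1810 − 16.9) g/m³ = 3.17×10^6 g/d = 3174 kg/d.
P_X = Y_obs · Q(S₀ − S) = 0.2706 × 3174 = 858.9 kg VSS/d.

P_X ≈ 859 kg VSS/d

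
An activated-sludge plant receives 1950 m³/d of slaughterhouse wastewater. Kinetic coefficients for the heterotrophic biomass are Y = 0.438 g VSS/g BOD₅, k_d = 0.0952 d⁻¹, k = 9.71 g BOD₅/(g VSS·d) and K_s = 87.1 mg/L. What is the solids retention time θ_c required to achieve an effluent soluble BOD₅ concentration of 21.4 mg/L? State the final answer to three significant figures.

θ_c ≈ 1.34 d

At the target effluent, Y k S/(K_s+S) = 0.438×9.71×21.4/108.5 = 0.8388 d⁻¹.
Then 1/θ_c = μ − k_d = 0.8388 − 0.0952 = 0.7436 d⁻¹, giving θ_c = 1.345 d.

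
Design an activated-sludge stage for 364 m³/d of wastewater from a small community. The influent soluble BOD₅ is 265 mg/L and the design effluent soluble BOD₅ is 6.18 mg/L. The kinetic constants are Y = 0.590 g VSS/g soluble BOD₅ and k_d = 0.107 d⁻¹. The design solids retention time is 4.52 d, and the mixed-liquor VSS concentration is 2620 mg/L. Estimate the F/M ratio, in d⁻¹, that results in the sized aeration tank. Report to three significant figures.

Steady-state biomass mass balance: V·X·(1 + k_d·θ_c) = Y·Q·(S₀ − S)·θ_c, so V = 0.590 × 364 × (265 − 6.18) × 4.52 / [2620 × (1 + 0.107 × 4.52)] = 2.51×10^5 / 3887 = 64.63 m³.
Food-to-microorganism ratio F/M = Q S₀ / (V X) = 364 × 265 / (64.63 × 2620) = 0.5696 d⁻¹.

F/M ≈ 0.570 d⁻¹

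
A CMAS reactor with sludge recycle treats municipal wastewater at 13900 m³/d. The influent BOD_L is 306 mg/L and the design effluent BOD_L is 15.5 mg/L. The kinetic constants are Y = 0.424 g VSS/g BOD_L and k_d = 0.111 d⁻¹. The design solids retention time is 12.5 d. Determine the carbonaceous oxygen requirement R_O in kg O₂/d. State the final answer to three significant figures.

The observed yield is Y_obs = Y/(1 + k_d·θ_c) = 0.424 / (1 + 0.111 × 12.5) = 0.424 / 2.388 = 0.1776 g VSS per g BOD_L removed.
Substrate removed = Q·(S₀ − S) = 13900 m³/d × (306 − 15.5) g/m³ = 4.04×10^6 g/d = 4038 kg/d.
Biomass synthesised: P_X = Y_obs × 4038 = 717.1 kg VSS/d.
R_O = Q·ΔS − 1.42 P_X = 4038 − 1018 = 3020 kg O₂/d.

R_O ≈ 3020 kg O₂/d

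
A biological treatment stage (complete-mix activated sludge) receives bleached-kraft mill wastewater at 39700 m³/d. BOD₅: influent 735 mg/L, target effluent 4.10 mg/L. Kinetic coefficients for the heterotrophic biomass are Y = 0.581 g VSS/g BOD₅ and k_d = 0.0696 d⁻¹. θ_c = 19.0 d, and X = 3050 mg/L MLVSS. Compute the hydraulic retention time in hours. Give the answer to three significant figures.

τ ≈ 27.3 h

From the SRT design equation V = Y Q (S₀−S) θ_c / [X (1 + k_d θ_c)] = 0.581 × 39700 × (735 − 4.10) × 19.0 / [3050 × (1 + 0.0696 × 19.0)] = 3.2×10^8 / 7083 = 45221 m³.
HRT = V/Q = 45221 m³ / 39700 m³·d⁻¹ = 1.139 d × 24 = 27.34 h.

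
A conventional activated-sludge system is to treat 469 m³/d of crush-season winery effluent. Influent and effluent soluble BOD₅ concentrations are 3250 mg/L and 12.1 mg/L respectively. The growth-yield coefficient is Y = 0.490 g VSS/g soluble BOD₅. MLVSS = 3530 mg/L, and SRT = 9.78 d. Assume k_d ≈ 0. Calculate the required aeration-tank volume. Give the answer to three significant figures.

V ≈ 2060 m³

With k_d = 0 the design equation reduces to V = Y Q (S₀−S) θ_c / X = 0.490 × 469 × (3250 − 12.1) × 9.78 / 3530 = 2062 m³.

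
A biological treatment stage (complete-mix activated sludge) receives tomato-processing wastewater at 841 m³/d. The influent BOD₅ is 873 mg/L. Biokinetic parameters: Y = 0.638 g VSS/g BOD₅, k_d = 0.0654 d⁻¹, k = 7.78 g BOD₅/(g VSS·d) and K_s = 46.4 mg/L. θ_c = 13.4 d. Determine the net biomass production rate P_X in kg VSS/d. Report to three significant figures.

For a completely mixed reactor with recycle the Lawrence–McCarty relation gives S = K_s·(1 + k_d·θ_c) / [θ_c·(Y·k − k_d) − 1] = 46.4 × (1 + 0.0654 × 13.4) / [13.4 × (0.638 × 7.78 − 0.0654) − 1] = 87.06 / 64.64 = 1.347 mg/L.
The observed yield is Y_obs = Y/(1 + k_d·θ_c) = 0.638 / (1 + 0.0654 × 13.4) = 0.638 / 1.876 = 0.3400 g VSS per g BOD₅ removed.
Substrate removed = Q·(S₀ − S) = 841 m³/d × (873 − 1.35) g/m³ = 7.33×10^5 g/d = 733.1 kg/d.
Net biomass production P_X = Y_obs × Q·(S₀ − S) = 0.3400 × 733.1 = 249.3 kg VSS/d.

P_X ≈ 249 kg VSS/d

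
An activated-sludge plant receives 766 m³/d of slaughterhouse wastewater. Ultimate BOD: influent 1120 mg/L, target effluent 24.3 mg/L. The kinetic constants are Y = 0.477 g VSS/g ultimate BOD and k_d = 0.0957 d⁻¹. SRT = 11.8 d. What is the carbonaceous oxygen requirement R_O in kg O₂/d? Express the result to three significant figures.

Y_obs = Y / (1 + k_d θ_c) = 0.477 / (1 + 0.0957 × 11.8) = 0.477 / 2.129 = 0.2240.
ΔS = 1120 − 24.3 = 1096 mg/L, so the substrate removal rate is 766 × 1096/1000 = 839.3 kg ultimate BOD/d.
Biomass synthesised: P_X = Y_obs × 839.3 = 188.0 kg VSS/d.
R_O = Q·ΔS − 1.42 P_X = 839.3 − 267.0 = 572.3 kg O₂/d.

R_O ≈ 572 kg O₂/d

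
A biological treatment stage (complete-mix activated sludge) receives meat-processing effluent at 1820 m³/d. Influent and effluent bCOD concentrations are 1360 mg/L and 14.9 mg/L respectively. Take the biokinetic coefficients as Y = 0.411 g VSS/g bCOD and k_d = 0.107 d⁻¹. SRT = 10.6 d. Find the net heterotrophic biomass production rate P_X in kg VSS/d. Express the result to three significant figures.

P_X ≈ 471 kg VSS/d

The observed yield is Y_obs = Y/(1 + k_d·θ_c) = 0.411 / (1 + 0.107 × 10.6) = 0.411 / 2.134 = 0.1926 g VSS per g bCOD removed.
ΔS = 1360 − 14.9 = 1345 mg/L, so the substrate removal rate is 1820 × 1345/1000 = 2448 kg bCOD/d.
So the net sludge growth is P_X = 0.1926 × 2448 = 471.4 kg VSS/d.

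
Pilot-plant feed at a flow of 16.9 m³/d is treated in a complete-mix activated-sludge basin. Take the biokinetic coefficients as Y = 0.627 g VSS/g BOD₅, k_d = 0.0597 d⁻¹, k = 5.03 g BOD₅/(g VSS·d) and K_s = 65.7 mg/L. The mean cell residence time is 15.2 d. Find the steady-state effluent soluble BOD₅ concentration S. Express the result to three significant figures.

S ≈ 2.72 mg/L

From the Monod/SRT balance for a CMAS, S = K_s·(1+k_d θ_c)/[θ_c·(Y k − k_d) − 1] = 65.7 × (1 + 0.0597 × 15.2) / [15.2 × (0.627 × 5.03 − 0.0597) − 1] = 125.3 / 46.03 = 2.723 mg/L.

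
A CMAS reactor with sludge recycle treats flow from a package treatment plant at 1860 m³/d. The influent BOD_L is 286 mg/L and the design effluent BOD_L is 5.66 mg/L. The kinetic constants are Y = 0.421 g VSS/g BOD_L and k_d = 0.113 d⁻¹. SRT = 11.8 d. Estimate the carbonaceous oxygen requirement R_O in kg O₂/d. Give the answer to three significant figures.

R_O ≈ 388 kg O₂/d

Correct the yield for decay: Y_obs = Y/(1 + k_d θ_c) = 0.421 / (1 + 0.113 × 11.8) = 0.421 / 2.333 = 0.1804.
Substrate removed = Q·(S₀ − S) = 1860 m³/d × (286 − 5.66) g/m³ = 5.21×10^5 g/d = 521.4 kg/d.
P_X = Y_obs·Q·(S₀ − S) = 0.1804 × 521.4 = 94.08 kg VSS/d.
R_O = Q·ΔS − 1.42 P_X = 521.4 − 133.6 = 387.8 kg O₂/d.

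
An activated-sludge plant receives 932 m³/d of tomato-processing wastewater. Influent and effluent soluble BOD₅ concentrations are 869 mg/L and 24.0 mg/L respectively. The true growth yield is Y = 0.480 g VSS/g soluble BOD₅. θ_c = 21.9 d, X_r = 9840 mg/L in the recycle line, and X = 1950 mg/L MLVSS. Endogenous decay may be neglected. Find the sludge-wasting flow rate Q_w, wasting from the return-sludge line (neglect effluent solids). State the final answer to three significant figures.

Q_w ≈ 38.4 m³/d

With k_d = 0 the design equation reduces to V = Y Q (S₀−S) θ_c / X = 0.480 × 932 × (869 − 24.0) × 21.9 / 1950 = 4245 m³.
θ_c = V·X/(Q_w·X_r) when wasting from the recycle, so Q_w = V·X/(θ_c·X_r) = 4245 × 1950 / (21.9 × 9840) = 38.42 m³/d.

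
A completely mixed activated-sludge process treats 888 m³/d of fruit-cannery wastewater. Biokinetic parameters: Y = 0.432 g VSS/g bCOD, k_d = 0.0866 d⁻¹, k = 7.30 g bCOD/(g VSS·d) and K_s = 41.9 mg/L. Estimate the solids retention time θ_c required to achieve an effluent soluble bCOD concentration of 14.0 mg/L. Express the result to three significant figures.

θ_c ≈ 1.42 d

Specific growth rate at S = 14.0 mg/L: μ = YkS/(K_s+S) = 0.432·7.30·14.0/(41.9+14.0) = 0.7898 d⁻¹.
1/θ_c = 0.7898 − 0.0866 = 0.7032 d⁻¹, so θ_c = 1.422 d.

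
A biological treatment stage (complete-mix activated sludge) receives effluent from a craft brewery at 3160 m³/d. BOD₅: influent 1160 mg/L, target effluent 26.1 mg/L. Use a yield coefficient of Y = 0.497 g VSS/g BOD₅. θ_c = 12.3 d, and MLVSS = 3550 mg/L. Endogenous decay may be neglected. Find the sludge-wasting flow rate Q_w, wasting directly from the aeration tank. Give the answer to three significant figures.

Q_w ≈ 502 m³/d

V·X = Y·Q·ΔS·θ_c gives V = 0.497 × 3160 × (1160 − 26.1) × 12.3 / 3550 = 6170 m³.
With mixed-liquor wasting, θ_c = V/Q_w, so Q_w = V/θ_c = 6170/12.3 = 501.6 m³/d.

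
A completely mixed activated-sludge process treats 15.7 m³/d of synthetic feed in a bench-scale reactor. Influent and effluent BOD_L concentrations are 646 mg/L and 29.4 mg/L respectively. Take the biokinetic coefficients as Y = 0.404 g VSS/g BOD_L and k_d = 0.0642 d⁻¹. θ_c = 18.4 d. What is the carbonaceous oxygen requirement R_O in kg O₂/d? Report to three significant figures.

R_O ≈ 7.13 kg O₂/d

The observed yield is Y_obs = Y/(1 + k_d·θ_c) = 0.404 / (1 + 0.0642 × 18.4) = 0.404 / 2.181 = 0.1852 g VSS per g BOD_L removed.
ΔS = 646 − 29.4 = 616.6 mg/L, so the substrate removal rate is 15.7 × 616.6/1000 = 9.681 kg BOD_L/d.
P_X = Y_obs·Q·(S₀ − S) = 0.1852 × 9.681 = 1.793 kg VSS/d.
R_O = Q·(S₀ − S) − 1.42·P_X = 9.681 − 1.42 × 1.793 = 7.135 kg O₂/d.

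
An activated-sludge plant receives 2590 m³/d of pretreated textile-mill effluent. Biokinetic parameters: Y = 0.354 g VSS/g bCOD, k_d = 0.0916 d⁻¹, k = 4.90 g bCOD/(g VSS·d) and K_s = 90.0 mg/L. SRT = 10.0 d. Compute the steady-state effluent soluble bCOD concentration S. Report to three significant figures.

S ≈ 11.2 mg/L

From the Monod/SRT balance for a CMAS, S = K_s·(1+k_d θ_c)/[θ_c·(Y k − k_d) − 1] = 90.0 × (1 + 0.0916 × 10.0) / [10.0 × (0.354 × 4.90 − 0.0916) − 1] = 172.4 / 15.43 = 11.18 mg/L.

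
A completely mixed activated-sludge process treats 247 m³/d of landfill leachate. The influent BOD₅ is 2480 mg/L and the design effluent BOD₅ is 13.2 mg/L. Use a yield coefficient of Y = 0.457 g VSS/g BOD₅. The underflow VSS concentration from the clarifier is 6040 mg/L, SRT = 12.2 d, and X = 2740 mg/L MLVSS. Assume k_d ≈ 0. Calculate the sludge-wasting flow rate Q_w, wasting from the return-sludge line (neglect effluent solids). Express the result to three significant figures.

Q_w ≈ 46.1 m³/d

V·X = Y·Q·ΔS·θ_c gives V = 0.457 × 247 × (2480 − 13.2) × 12.2 / 2740 = 1240 m³.
θ_c = V·X/(Q_w·X_r) when wasting from the recycle, so Q_w = V·X/(θ_c·X_r) = 1240 × 2740 / (12.2 × 6040) = 46.10 m³/d.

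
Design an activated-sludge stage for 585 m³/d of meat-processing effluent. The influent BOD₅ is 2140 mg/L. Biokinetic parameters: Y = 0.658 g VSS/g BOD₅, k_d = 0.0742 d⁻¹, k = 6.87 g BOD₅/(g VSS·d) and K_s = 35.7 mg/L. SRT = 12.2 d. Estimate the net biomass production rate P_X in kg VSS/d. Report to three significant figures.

P_X ≈ 432 kg VSS/d

For a completely mixed reactor with recycle the Lawrence–McCarty relation gives S = K_s·(1 + k_d·θ_c) / [θ_c·(Y·k − k_d) − 1] = 35.7 × (1 + 0.0742 × 12.2) / [12.2 × (0.658 × 6.87 − 0.0742) − 1] = 68.02 / 53.24 = 1.277 mg/L.
Observed yield with endogenous decay: Y_obs = Y / (1 + k_d·θ_c) = 0.658 / (1 + 0.0742 × 12.2) = 0.658 / 1.905 = 0.3454 g VSS/g BOD₅.
Mass of BOD₅ removed per day: Q(S₀ − S) = 585 × 2139 g/m³ = 1251 kg/d.
So the net sludge growth is P_X = 0.3454 × 1251 = 432.1 kg VSS/d.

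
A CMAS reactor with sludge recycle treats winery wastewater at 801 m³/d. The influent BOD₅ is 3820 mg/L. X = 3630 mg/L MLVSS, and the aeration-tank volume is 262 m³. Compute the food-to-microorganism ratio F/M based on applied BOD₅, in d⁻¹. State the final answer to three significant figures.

F/M ≈ 3.22 d⁻¹

F/M = Q·S₀ / (V·X) = 801 × 3820 / (262.0 × 3630) = 3.217 g BOD₅·(g VSS·d)⁻¹.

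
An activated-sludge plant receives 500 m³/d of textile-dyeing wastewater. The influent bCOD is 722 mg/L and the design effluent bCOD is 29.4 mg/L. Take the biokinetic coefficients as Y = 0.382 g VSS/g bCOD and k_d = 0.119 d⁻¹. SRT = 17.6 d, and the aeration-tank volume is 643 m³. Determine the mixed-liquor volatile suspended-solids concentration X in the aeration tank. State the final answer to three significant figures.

X ≈ 1170 mg/L

Solving the biomass balance for X: X = Y Q (S₀−S) θ_c / [V (1+k_d θ_c)] = 0.382 × 500 × (722 − 29.4) × 17.6 / [643 × (1 + 0.119 × 17.6)] = 1170 mg/L.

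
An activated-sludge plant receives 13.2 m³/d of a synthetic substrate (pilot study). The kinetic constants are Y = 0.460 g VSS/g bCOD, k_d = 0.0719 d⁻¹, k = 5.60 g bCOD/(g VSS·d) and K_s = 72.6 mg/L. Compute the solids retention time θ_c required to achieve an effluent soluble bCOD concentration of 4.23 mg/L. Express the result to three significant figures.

θ_c ≈ 14.3 d

At the target effluent, Y k S/(K_s+S) = 0.460×5.60×4.23/76.83 = 0.1418 d⁻¹.
θ_c = 1/(μ − k_d) = 1/(0.1418 − 0.0719) = 1/0.06993 = 14.30 d.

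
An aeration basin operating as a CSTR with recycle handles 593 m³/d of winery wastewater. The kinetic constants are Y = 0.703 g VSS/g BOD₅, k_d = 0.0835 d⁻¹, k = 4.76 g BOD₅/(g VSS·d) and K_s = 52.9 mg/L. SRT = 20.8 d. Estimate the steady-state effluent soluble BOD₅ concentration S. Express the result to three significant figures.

S ≈ 2.17 mg/L

Effluent substrate depends only on kinetics and SRT: S = K_s(1 + k_d θ_c) / [θ_c(Yk − k_d) − 1] = 52.9 × (1 + 0.0835 × 20.8) / [20.8 × (0.703 × 4.76 − 0.0835) − 1] = 144.8 / 66.87 = 2.165 mg/L.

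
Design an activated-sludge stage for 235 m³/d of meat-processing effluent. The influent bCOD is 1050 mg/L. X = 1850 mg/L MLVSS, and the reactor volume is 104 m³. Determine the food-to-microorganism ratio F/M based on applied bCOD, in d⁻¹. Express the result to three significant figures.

F/M = applied load / biomass = Q·S₀/(V·X) = 235 × 1050 / (104.0 × 1850) = 1.282 d⁻¹.

F/M ≈ 1.28 d⁻¹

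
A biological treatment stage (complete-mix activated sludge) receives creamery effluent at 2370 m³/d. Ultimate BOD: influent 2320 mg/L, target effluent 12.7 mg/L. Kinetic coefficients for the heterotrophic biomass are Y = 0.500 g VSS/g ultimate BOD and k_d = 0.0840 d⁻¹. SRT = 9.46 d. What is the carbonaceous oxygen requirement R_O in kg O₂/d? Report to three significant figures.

Correct the yield for decay: Y_obs = Y/(1 + k_d θ_c) = 0.500 / (1 + 0.0840 × 9.46) = 0.500 / 1.795 = 0.2786.
ΔS = 2320 − 12.7 = 2307 mg/L, so the substrate removal rate is 2370 × 2307/1000 = 5468 kg ultimate BOD/d.
Biomass synthesised: P_X = Y_obs × 5468 = 1524 kg VSS/d.
R_O = Q·ΔS − 1.42 P_X = 5468 − 2163 = 3305 kg O₂/d.

R_O ≈ 3300 kg O₂/d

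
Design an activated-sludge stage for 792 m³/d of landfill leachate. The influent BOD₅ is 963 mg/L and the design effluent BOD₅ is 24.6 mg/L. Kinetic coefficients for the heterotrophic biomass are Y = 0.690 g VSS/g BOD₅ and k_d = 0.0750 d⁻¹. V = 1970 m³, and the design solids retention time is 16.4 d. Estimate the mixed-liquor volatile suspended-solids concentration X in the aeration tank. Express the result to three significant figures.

X = Y·Q·ΔS·θ_c / [V·(1 + k_d θ_c)] = 0.690 × 792 × (963 − 24.6) × 16.4 / [1970 × (1 + 0.0750 × 16.4)] = 1914 mg/L.

X ≈ 1910 mg/L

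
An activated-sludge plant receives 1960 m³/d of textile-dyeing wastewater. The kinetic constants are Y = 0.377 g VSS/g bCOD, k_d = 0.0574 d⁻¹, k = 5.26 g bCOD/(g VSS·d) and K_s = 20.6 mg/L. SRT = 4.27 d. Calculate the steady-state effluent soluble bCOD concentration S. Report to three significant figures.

S ≈ 3.55 mg/L

From the Monod/SRT balance for a CMAS, S = K_s·(1+k_d θ_c)/[θ_c·(Y k − k_d) − 1] = 20.6 × (1 + 0.0574 × 4.27) / [4.27 × (0.377 × 5.26 − 0.0574) − 1] = 25.65 / 7.222 = 3.551 mg/L.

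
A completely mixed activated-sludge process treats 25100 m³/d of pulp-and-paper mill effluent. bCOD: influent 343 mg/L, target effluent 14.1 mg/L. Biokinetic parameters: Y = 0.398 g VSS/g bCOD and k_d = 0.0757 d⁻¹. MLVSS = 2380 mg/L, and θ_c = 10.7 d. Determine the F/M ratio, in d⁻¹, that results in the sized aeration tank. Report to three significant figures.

From the SRT design equation V = Y Q (S₀−S) θ_c / [X (1 + k_d θ_c)] = 0.398 × 25100 × (343 − 14.1) × 10.7 / [2380 × (1 + 0.0757 × 10.7)] = 3.52×10^7 / 4308 = 8161 m³.
Food-to-microorganism ratio F/M = Q S₀ / (V X) = 25100 × 343 / (8161 × 2380) = 0.4432 d⁻¹.

F/M ≈ 0.443 d⁻¹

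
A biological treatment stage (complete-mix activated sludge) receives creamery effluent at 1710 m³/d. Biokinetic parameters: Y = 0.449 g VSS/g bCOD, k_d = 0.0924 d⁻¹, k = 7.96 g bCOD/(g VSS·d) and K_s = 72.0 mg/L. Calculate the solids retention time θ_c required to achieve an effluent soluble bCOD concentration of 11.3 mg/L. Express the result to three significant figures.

θ_c ≈ 2.55 d

From 1/θ_c = Y·k·S/(K_s + S) − k_d: Y·k·S/(K_s+S) = 0.449 × 7.96 × 11.3 / (72.0 + 11.3) = 0.4848 d⁻¹.
1/θ_c = 0.4848 − 0.0924 = 0.3924 d⁻¹, so θ_c = 2.548 d.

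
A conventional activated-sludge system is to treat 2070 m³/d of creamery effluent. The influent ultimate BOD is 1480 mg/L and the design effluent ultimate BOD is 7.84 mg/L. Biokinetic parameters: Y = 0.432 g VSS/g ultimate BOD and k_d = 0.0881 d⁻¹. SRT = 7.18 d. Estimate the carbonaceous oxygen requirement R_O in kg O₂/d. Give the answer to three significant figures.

R_O ≈ 1900 kg O₂/d

Observed yield with endogenous decay: Y_obs = Y / (1 + k_d·θ_c) = 0.432 / (1 + 0.0881 × 7.18) = 0.432 / 1.633 = 0.2646 g VSS/g ultimate BOD.
Q·(S₀ − S) = 2070 × (1480 − 7.84) × 10⁻³ = 3047 kg/d removed.
P_X = Y_obs·Q·(S₀ − S) = 0.2646 × 3047 = 806.4 kg VSS/d.
R_O = Q·ΔS − 1.42 P_X = 3047 − 1145 = 1902 kg O₂/d.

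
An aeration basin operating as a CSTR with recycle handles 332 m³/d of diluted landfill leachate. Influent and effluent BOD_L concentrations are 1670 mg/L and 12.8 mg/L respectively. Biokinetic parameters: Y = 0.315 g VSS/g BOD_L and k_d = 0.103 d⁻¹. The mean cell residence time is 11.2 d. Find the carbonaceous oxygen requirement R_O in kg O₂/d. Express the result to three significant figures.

R_O ≈ 436 kg O₂/d

Observed yield with endogenous decay: Y_obs = Y / (1 + k_d·θ_c) = 0.315 / (1 + 0.103 × 11.2) = 0.315 / 2.154 = 0.1463 g VSS/g BOD_L.
Q·(S₀ − S) = 332 × (1670 − 12.8) × 10⁻³ = 550.2 kg/d removed.
P_X = Y_obs·Q·(S₀ − S) = 0.1463 × 550.2 = 80.47 kg VSS/d.
R_O = Q·(S₀ − S) − 1.42·P_X = 550.2 − 1.42 × 80.47 = 435.9 kg O₂/d.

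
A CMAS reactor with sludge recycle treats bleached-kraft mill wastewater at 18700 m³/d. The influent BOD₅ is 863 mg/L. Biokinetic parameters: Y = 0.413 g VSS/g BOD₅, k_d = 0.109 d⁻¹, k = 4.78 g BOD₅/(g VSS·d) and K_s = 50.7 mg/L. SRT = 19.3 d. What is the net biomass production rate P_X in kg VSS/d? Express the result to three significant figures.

Effluent substrate depends only on kinetics and SRT: S = K_s(1 + k_d θ_c) / [θ_c(Yk − k_d) − 1] = 50.7 × (1 + 0.109 × 19.3) / [19.3 × (0.413 × 4.78 − 0.109) − 1] = 157.4 / 35.00 = 4.496 mg/L.
Y_obs = Y / (1 + k_d θ_c) = 0.413 / (1 + 0.109 × 19.3) = 0.413 / 3.104 = 0.1331.
Mass of BOD₅ removed per day: Q(S₀ − S) = 18700 × 858.5 g/m³ = 16054 kg/d.
Biomass produced: P_X = Y_obs·Q·ΔS = 0.1331 × 16054 ≈ 2136 kg VSS/d.

P_X ≈ 2140 kg VSS/d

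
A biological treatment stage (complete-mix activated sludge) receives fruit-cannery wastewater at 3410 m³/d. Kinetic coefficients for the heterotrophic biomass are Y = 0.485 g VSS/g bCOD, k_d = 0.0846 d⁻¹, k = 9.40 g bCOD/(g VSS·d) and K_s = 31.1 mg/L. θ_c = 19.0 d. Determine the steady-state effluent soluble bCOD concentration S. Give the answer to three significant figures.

From the Monod/SRT balance for a CMAS, S = K_s·(1+k_d θ_c)/[θ_c·(Y k − k_d) − 1] = 31.1 × (1 + 0.0846 × 19.0) / [19.0 × (0.485 × 9.40 − 0.0846) − 1] = 81.09 / 84.01 = 0.9652 mg/L.

S ≈ 0.965 mg/L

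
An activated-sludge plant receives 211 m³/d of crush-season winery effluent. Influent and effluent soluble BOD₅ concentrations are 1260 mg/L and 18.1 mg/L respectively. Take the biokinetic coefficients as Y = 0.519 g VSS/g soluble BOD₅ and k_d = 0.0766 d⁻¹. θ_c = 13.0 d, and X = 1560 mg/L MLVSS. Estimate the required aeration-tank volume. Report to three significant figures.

Rearranging the biomass balance for a CMAS with decay, V = Y·Q·ΔS·θ_c / [X·(1+k_d θ_c)] = 0.519 × 211 × (1260 − 18.1) × 13.0 / [1560 × (1 + 0.0766 × 13.0)] = 1.77×10^6 / 3113 = 567.9 m³.

V ≈ 568 m³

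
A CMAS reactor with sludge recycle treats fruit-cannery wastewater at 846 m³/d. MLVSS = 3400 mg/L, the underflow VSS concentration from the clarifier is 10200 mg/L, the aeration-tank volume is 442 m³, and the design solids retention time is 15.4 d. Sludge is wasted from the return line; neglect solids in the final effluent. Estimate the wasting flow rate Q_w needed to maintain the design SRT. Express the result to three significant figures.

θ_c = V·X/(Q_w·X_r) when wasting from the recycle, so Q_w = V·X/(θ_c·X_r) = 442.0 × 3400 / (15.4 × 10200) = 9.567 m³/d.

Q_w ≈ 9.57 m³/d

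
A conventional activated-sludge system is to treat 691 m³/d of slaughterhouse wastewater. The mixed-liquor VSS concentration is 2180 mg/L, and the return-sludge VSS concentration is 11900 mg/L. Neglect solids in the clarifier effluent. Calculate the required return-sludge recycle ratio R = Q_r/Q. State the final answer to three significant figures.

R ≈ 0.224

Mass balance around the secondary clarifier (neglecting effluent solids): R = X / (X_r − X) = 2180 / (11900 − 2180) = 0.2243.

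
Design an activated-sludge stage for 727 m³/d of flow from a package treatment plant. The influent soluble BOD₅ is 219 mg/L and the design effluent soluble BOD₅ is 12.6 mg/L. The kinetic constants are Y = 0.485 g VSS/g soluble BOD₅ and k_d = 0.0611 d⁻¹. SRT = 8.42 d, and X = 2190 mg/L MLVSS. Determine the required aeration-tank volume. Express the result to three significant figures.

V ≈ 185 m³

Steady-state biomass mass balance: V·X·(1 + k_d·θ_c) = Y·Q·(S₀ − S)·θ_c, so V = 0.485 × 727 × (219 − 12.6) × 8.42 / [2190 × (1 + 0.0611 × 8.42)] = 6.13×10^5 / 3317 = 184.8 m³.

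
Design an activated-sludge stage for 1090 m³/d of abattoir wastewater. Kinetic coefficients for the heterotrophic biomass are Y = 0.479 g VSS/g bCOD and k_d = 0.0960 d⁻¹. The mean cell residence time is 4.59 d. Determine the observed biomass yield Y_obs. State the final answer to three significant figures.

Observed yield with endogenous decay: Y_obs = Y / (1 + k_d·θ_c) = 0.479 / (1 + 0.0960 × 4.59) = 0.479 / 1.441 = 0.3325 g VSS/g bCOD.

Y_obs ≈ 0.332 g VSS/g bCOD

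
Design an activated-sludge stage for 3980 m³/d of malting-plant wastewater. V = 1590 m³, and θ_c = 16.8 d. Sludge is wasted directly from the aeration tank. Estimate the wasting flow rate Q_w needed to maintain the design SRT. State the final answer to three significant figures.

Q_w ≈ 94.6 m³/d

Wasting from the aeration tank: Q_w = V / θ_c = 1590 / 16.8 = 94.64 m³/d.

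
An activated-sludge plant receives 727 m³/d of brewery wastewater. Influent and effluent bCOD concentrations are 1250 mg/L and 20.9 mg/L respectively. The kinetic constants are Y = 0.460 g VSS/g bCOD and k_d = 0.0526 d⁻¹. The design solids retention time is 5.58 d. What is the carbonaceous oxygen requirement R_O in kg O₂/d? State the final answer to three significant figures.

Observed yield with endogenous decay: Y_obs = Y / (1 + k_d·θ_c) = 0.460 / (1 + 0.0526 × 5.58) = 0.460 / 1.294 = 0.3556 g VSS/g bCOD.
ΔS = 1250 − 20.9 = 1229 mg/L, so the substrate removal rate is 727 × 1229/1000 = 893.6 kg bCOD/d.
Net sludge production P_X = 0.3556 × 893.6 = 317.8 kg VSS/d.
R_O = Q·(S₀ − S) − 1.42·P_X = 893.6 − 1.42 × 317.8 = 442.3 kg O₂/d.

R_O ≈ 442 kg O₂/d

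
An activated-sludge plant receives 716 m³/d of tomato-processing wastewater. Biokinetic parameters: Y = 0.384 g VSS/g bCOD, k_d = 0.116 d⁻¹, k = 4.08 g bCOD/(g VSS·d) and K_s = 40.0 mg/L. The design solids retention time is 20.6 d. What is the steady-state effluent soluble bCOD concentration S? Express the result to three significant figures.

For a completely mixed reactor with recycle the Lawrence–McCarty relation gives S = K_s·(1 + k_d·θ_c) / [θ_c·(Y·k − k_d) − 1] = 40.0 × (1 + 0.116 × 20.6) / [20.6 × (0.384 × 4.08 − 0.116) − 1] = 135.6 / 28.88 = 4.694 mg/L.

S ≈ 4.69 mg/L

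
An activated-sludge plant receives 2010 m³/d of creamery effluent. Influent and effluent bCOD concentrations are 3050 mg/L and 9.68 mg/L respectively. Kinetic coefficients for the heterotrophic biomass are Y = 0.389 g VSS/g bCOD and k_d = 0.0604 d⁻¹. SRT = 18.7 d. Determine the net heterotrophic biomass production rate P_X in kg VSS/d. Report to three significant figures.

Y_obs = Y / (1 + k_d θ_c) = 0.389 / (1 + 0.0604 × 18.7) = 0.389 / 2.129 = 0.1827.
Substrate removed = Q·(S₀ − S) = 2010 m³/d × (3050 − 9.68) g/m³ = 6.11×10^6 g/d = 6111 kg/d.
P_X = Y_obs · Q(S₀ − S) = 0.1827 × 6111 = 1116 kg VSS/d.

P_X ≈ 1120 kg VSS/d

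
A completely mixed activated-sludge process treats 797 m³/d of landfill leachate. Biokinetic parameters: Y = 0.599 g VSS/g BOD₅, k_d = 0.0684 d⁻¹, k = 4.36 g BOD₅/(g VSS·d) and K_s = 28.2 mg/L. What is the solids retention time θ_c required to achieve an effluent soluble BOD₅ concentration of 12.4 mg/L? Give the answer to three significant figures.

From 1/θ_c = Y·k·S/(K_s + S) − k_d: Y·k·S/(K_s+S) = 0.599 × 4.36 × 12.4 / (28.2 + 12.4) = 0.7976 d⁻¹.
Then 1/θ_c = μ − k_d = 0.7976 − 0.0684 = 0.7292 d⁻¹, giving θ_c = 1.371 d.

θ_c ≈ 1.37 d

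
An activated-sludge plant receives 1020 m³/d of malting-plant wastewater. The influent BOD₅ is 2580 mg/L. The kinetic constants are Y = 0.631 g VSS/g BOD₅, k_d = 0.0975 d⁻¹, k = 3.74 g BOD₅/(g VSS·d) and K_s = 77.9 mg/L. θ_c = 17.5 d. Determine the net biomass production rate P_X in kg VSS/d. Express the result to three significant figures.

P_X ≈ 612 kg VSS/d

For a completely mixed reactor with recycle the Lawrence–McCarty relation gives S = K_s·(1 + k_d·θ_c) / [θ_c·(Y·k − k_d) − 1] = 77.9 × (1 + 0.0975 × 17.5) / [17.5 × (0.631 × 3.74 − 0.0975) − 1] = 210.8 / 38.59 = 5.463 mg/L.
Observed yield with endogenous decay: Y_obs = Y / (1 + k_d·θ_c) = 0.631 / (1 + 0.0975 × 17.5) = 0.631 / 2.706 = 0.2332 g VSS/g BOD₅.
ΔS = 2580 − 5.46 = 2575 mg/L, so the substrate removal rate is 1020 × 2575/1000 = 2626 kg BOD₅/d.
Biomass produced: P_X = Y_obs·Q·ΔS = 0.2332 × 2626 ≈ 612.3 kg VSS/d.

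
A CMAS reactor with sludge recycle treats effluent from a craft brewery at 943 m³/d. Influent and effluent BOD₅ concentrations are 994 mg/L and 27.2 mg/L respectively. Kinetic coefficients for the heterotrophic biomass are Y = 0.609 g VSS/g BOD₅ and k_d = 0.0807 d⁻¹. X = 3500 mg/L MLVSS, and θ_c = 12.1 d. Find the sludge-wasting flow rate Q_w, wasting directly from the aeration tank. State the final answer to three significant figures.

Steady-state biomass mass balance: V·X·(1 + k_d·θ_c) = Y·Q·(S₀ − S)·θ_c, so V = 0.609 × 943 × (994 − 27.2) × 12.1 / [3500 × (1 + 0.0807 × 12.1)] = 6.72×10^6 / 6918 = 971.2 m³.
Wasting from the aeration tank: Q_w = V / θ_c = 971.2 / 12.1 = 80.26 m³/d.

Q_w ≈ 80.3 m³/d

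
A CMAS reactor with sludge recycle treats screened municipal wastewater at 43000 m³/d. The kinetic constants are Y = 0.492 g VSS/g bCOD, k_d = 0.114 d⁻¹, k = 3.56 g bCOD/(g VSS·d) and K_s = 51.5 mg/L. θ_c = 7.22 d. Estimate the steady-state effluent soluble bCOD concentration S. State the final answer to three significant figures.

S ≈ 8.68 mg/L

For a completely mixed reactor with recycle the Lawrence–McCarty relation gives S = K_s·(1 + k_d·θ_c) / [θ_c·(Y·k − k_d) − 1] = 51.5 × (1 + 0.114 × 7.22) / [7.22 × (0.492 × 3.56 − 0.114) − 1] = 93.89 / 10.82 = 8.675 mg/L.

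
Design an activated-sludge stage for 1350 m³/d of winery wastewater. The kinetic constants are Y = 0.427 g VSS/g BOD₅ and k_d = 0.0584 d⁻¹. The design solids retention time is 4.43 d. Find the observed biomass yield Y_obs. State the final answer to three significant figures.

The observed yield is Y_obs = Y/(1 + k_d·θ_c) = 0.427 / (1 + 0.0584 × 4.43) = 0.427 / 1.259 = 0.3392 g VSS per g BOD₅ removed.

Y_obs ≈ 0.339 g VSS/g BOD₅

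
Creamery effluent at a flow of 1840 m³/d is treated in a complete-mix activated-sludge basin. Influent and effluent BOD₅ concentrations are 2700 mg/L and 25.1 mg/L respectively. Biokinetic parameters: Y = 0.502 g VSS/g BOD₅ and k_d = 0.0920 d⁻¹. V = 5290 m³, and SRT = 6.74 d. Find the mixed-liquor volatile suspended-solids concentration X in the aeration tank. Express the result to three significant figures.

X ≈ 1940 mg/L

X = Y·Q·ΔS·θ_c / [V·(1 + k_d θ_c)] = 0.502 × 1840 × (2700 − 25.1) × 6.74 / [5290 × (1 + 0.0920 × 6.74)] = 1943 mg/L.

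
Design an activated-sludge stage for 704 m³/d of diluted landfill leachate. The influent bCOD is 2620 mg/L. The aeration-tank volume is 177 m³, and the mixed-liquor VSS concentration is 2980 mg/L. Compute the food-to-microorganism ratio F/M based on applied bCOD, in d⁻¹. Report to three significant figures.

F/M = applied load / biomass = Q·S₀/(V·X) = 704 × 2620 / (177.0 × 2980) = 3.497 d⁻¹.

F/M ≈ 3.50 d⁻¹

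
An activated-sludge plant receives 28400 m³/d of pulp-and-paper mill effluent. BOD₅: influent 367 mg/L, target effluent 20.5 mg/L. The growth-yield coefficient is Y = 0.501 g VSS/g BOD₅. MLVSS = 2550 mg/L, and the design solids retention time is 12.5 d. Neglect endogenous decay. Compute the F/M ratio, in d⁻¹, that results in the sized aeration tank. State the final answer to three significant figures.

F/M ≈ 0.169 d⁻¹

With k_d = 0 the design equation reduces to V = Y Q (S₀−S) θ_c / X = 0.501 × 28400 × (367 − 20.5) × 12.5 / 2550 = 24167 m³.
F/M = applied load / biomass = Q·S₀/(V·X) = 28400 × 367 / (24167 × 2550) = 0.1691 d⁻¹.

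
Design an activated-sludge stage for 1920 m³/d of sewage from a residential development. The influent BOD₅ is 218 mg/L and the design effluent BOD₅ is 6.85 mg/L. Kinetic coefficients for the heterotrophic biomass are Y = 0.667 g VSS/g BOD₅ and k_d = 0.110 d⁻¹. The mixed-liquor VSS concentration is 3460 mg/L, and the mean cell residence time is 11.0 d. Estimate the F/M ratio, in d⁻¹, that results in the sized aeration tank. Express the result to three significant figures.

Steady-state biomass mass balance: V·X·(1 + k_d·θ_c) = Y·Q·(S₀ − S)·θ_c, so V = 0.667 × 1920 × (218 − 6.85) × 11.0 / [3460 × (1 + 0.110 × 11.0)] = 2.97×10^6 / 7647 = 389.0 m³.
F/M = Q·S₀ / (V·X) = 1920 × 218 / (389.0 × 3460) = 0.3110 g BOD₅·(g VSS·d)⁻¹.

F/M ≈ 0.311 d⁻¹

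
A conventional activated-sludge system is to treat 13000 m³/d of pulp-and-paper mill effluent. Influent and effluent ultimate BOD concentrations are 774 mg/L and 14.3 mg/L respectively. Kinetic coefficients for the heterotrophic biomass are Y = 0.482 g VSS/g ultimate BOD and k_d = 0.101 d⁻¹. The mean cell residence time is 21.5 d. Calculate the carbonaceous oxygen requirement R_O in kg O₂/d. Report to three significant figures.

R_O ≈ 7740 kg O₂/d

The observed yield is Y_obs = Y/(1 + k_d·θ_c) = 0.482 / (1 + 0.101 × 21.5) = 0.482 / 3.171 = 0.1520 g VSS per g ultimate BOD removed.
ΔS = 774 − 14.3 = 759.7 mg/L, so the substrate removal rate is 13000 × 759.7/1000 = 9876 kg ultimate BOD/d.
Net sludge production P_X = 0.1520 × 9876 = 1501 kg VSS/d.
R_O = Q·ΔS − 1.42 P_X = 9876 − 2131 = 7745 kg O₂/d.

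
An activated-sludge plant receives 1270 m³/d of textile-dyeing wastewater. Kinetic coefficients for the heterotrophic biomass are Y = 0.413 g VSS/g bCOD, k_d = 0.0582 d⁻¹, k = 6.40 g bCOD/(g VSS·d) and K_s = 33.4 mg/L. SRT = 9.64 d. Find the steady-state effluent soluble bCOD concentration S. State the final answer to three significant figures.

S ≈ 2.18 mg/L

Effluent substrate depends only on kinetics and SRT: S = K_s(1 + k_d θ_c) / [θ_c(Yk − k_d) − 1] = 33.4 × (1 + 0.0582 × 9.64) / [9.64 × (0.413 × 6.40 − 0.0582) − 1] = 52.14 / 23.92 = 2.180 mg/L.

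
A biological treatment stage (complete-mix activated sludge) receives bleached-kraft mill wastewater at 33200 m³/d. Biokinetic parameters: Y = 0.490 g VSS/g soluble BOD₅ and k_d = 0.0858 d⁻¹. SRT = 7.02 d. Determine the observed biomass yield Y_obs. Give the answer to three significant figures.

Y_obs = Y / (1 + k_d θ_c) = 0.490 / (1 + 0.0858 × 7.02) = 0.490 / 1.602 = 0.3058.

Y_obs ≈ 0.306 g VSS/g soluble BOD₅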